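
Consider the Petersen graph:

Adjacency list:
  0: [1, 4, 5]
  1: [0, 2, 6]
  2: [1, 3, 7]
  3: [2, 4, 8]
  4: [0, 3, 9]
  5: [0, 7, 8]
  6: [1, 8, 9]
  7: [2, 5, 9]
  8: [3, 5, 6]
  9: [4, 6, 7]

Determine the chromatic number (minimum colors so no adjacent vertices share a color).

The Petersen graph contains odd cycles (e.g. the outer 5-cycle), so chi >= 3.
A proper 3-coloring exists (it is a well-known 3-chromatic graph).
Chromatic number = 3.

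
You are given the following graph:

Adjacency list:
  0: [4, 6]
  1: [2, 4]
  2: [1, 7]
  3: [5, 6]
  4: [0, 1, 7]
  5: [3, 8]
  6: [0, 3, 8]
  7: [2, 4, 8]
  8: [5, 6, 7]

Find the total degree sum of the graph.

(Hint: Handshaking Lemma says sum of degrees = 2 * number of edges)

Count edges: 11 edges.
By Handshaking Lemma: sum of degrees = 2 * 11 = 22.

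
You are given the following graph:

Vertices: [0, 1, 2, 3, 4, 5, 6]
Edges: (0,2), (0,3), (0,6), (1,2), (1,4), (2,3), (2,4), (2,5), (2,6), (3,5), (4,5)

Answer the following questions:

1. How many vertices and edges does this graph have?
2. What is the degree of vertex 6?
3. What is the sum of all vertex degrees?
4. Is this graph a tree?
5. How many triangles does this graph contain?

Count: 7 vertices, 11 edges.
Vertex 6 has neighbors [0, 2], degree = 2.
Handshaking lemma: 2 * 11 = 22.
A tree on 7 vertices has 6 edges. This graph has 11 edges (5 extra). Not a tree.
Number of triangles = 5.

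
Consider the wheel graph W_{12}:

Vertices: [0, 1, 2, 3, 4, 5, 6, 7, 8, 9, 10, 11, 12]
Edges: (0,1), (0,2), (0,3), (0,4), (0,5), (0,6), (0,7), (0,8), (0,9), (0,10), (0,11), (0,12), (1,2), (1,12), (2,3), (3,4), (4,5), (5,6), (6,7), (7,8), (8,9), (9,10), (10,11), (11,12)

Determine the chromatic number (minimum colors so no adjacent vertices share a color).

W_{12} = C_{12} plus a hub adjacent to every cycle vertex.
The outer cycle needs 2 colors (even cycle); the hub is adjacent to all of them so needs a fresh color.
Chromatic number = 2 + 1 = 3.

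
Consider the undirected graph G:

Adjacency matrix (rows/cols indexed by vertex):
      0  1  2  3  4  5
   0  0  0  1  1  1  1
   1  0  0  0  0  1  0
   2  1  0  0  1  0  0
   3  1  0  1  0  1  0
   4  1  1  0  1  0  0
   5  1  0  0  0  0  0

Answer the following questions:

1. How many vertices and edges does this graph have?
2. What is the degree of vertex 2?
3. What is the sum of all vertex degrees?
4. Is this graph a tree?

Count: 6 vertices, 7 edges.
Vertex 2 has neighbors [0, 3], degree = 2.
Handshaking lemma: 2 * 7 = 14.
A tree on 6 vertices has 5 edges. This graph has 7 edges (2 extra). Not a tree.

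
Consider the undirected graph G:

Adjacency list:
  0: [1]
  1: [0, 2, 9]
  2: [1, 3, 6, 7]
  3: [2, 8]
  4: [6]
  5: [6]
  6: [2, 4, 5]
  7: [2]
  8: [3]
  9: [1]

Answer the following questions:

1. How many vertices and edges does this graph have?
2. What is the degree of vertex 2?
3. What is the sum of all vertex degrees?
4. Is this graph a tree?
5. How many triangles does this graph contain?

Count: 10 vertices, 9 edges.
Vertex 2 has neighbors [1, 3, 6, 7], degree = 4.
Handshaking lemma: 2 * 9 = 18.
A graph is a tree iff it is connected and has exactly n-1 edges. This graph is connected (all 10 vertices in one component) and has 10-1 = 9 edges. It is a tree.
Number of triangles = 0.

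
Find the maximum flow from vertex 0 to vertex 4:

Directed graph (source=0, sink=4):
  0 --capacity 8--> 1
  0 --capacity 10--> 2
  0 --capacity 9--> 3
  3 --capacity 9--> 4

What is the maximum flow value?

Computing max flow:
  Flow on (0->3): 9/9
  Flow on (3->4): 9/9
Maximum flow = 9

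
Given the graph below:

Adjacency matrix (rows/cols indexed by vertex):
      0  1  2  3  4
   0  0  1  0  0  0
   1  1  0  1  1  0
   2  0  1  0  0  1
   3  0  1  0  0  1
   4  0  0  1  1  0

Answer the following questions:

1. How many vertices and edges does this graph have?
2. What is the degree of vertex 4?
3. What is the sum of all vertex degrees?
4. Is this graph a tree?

Count: 5 vertices, 5 edges.
Vertex 4 has neighbors [2, 3], degree = 2.
Handshaking lemma: 2 * 5 = 10.
A tree on 5 vertices has 4 edges. This graph has 5 edges (1 extra). Not a tree.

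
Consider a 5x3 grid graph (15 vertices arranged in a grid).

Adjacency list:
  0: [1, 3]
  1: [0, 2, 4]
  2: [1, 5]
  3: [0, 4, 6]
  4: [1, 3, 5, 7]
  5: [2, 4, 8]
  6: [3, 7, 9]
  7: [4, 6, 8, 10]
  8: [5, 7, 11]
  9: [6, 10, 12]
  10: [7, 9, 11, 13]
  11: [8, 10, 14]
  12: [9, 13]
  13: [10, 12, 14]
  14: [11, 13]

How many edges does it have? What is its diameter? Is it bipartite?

A 5x3 grid has 12 vertical edges and 10 horizontal edges.
Total edges = 12 + 10 = 22.
Diameter = (5-1) + (3-1) = 6 (corner to opposite corner).
Grid graphs are bipartite (checkerboard coloring).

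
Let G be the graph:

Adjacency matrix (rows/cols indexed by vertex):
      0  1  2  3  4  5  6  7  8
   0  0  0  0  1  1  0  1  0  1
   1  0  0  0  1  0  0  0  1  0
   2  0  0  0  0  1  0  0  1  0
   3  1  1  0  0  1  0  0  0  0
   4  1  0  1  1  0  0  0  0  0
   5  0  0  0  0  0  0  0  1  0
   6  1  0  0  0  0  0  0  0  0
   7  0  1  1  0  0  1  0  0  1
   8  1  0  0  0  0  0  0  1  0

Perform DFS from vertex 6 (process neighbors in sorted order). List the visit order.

DFS from vertex 6 (neighbors processed in ascending order):
Visit order: 6, 0, 3, 1, 7, 2, 4, 5, 8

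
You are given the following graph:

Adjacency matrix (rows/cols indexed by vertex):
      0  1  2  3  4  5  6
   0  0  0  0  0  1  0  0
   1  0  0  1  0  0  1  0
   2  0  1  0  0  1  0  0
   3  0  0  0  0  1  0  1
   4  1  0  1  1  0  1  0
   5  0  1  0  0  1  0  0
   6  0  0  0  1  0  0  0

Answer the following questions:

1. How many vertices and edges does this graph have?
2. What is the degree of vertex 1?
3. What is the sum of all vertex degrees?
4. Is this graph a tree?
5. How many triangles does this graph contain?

Count: 7 vertices, 7 edges.
Vertex 1 has neighbors [2, 5], degree = 2.
Handshaking lemma: 2 * 7 = 14.
A tree on 7 vertices has 6 edges. This graph has 7 edges (1 extra). Not a tree.
Number of triangles = 0.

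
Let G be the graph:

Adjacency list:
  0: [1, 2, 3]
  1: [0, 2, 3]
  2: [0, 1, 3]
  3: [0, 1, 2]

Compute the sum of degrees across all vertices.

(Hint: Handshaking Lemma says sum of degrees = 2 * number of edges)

Count edges: 6 edges.
By Handshaking Lemma: sum of degrees = 2 * 6 = 12.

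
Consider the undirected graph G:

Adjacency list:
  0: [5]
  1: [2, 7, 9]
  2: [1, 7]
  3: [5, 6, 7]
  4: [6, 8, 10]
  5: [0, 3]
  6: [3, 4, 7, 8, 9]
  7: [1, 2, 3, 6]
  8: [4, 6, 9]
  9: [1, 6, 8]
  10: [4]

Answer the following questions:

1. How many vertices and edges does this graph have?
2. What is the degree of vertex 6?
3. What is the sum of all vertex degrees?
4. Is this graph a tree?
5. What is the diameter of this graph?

Count: 11 vertices, 15 edges.
Vertex 6 has neighbors [3, 4, 7, 8, 9], degree = 5.
Handshaking lemma: 2 * 15 = 30.
A tree on 11 vertices has 10 edges. This graph has 15 edges (5 extra). Not a tree.
Diameter (longest shortest path) = 5.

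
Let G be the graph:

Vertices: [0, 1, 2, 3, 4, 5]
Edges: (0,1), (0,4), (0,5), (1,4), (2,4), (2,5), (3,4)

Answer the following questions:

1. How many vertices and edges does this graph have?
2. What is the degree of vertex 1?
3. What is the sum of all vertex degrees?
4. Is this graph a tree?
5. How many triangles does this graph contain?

Count: 6 vertices, 7 edges.
Vertex 1 has neighbors [0, 4], degree = 2.
Handshaking lemma: 2 * 7 = 14.
A tree on 6 vertices has 5 edges. This graph has 7 edges (2 extra). Not a tree.
Number of triangles = 1.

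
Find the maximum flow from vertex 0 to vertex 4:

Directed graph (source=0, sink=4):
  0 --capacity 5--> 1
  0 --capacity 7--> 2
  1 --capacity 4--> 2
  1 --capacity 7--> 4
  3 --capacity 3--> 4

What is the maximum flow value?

Computing max flow:
  Flow on (0->1): 5/5
  Flow on (1->4): 5/7
Maximum flow = 5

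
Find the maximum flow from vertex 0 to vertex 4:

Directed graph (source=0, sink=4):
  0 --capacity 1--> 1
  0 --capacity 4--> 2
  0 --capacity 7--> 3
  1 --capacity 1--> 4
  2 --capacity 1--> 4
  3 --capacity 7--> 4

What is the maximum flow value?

Computing max flow:
  Flow on (0->1): 1/1
  Flow on (0->2): 1/4
  Flow on (0->3): 7/7
  Flow on (1->4): 1/1
  Flow on (2->4): 1/1
  Flow on (3->4): 7/7
Maximum flow = 9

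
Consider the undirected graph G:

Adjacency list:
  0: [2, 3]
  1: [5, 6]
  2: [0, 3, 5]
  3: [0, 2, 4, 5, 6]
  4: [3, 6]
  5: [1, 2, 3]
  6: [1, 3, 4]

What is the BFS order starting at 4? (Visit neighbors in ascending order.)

BFS from vertex 4 (neighbors processed in ascending order):
Visit order: 4, 3, 6, 0, 2, 5, 1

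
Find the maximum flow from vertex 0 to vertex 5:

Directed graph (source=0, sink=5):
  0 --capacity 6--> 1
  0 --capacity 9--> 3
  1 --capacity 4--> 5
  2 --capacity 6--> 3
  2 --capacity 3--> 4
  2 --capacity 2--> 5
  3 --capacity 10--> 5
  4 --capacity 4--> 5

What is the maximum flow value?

Computing max flow:
  Flow on (0->1): 4/6
  Flow on (0->3): 9/9
  Flow on (1->5): 4/4
  Flow on (3->5): 9/10
Maximum flow = 13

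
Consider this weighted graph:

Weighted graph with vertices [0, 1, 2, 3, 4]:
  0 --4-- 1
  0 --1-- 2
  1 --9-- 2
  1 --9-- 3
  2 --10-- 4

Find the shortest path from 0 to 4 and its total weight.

Using Dijkstra's algorithm from vertex 0:
Shortest path: 0 -> 2 -> 4
Total weight: 1 + 10 = 11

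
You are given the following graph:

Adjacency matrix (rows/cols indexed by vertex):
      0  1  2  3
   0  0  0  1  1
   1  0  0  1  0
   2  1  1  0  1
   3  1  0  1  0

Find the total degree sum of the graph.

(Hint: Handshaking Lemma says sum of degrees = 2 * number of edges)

Count edges: 4 edges.
By Handshaking Lemma: sum of degrees = 2 * 4 = 8.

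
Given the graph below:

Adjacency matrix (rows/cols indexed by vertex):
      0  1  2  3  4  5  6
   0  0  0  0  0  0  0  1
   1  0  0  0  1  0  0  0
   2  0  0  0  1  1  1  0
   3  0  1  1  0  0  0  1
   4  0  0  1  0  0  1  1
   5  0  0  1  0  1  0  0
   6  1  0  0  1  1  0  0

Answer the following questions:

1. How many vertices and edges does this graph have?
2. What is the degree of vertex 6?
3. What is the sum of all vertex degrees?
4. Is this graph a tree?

Count: 7 vertices, 8 edges.
Vertex 6 has neighbors [0, 3, 4], degree = 3.
Handshaking lemma: 2 * 8 = 16.
A tree on 7 vertices has 6 edges. This graph has 8 edges (2 extra). Not a tree.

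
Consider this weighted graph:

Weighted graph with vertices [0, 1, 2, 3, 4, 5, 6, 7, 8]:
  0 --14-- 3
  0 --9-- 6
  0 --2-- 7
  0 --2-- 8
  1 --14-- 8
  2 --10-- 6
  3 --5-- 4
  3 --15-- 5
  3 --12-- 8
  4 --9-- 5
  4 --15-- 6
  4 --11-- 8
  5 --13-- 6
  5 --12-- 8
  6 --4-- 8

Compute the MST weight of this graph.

Applying Kruskal's algorithm (sort edges by weight, add if no cycle):
  Add (0,7) w=2
  Add (0,8) w=2
  Add (6,8) w=4
  Add (3,4) w=5
  Skip (0,6) w=9 (creates cycle)
  Add (4,5) w=9
  Add (2,6) w=10
  Add (4,8) w=11
  Skip (3,8) w=12 (creates cycle)
  Skip (5,8) w=12 (creates cycle)
  Skip (5,6) w=13 (creates cycle)
  Skip (0,3) w=14 (creates cycle)
  Add (1,8) w=14
  Skip (3,5) w=15 (creates cycle)
  Skip (4,6) w=15 (creates cycle)
MST weight = 57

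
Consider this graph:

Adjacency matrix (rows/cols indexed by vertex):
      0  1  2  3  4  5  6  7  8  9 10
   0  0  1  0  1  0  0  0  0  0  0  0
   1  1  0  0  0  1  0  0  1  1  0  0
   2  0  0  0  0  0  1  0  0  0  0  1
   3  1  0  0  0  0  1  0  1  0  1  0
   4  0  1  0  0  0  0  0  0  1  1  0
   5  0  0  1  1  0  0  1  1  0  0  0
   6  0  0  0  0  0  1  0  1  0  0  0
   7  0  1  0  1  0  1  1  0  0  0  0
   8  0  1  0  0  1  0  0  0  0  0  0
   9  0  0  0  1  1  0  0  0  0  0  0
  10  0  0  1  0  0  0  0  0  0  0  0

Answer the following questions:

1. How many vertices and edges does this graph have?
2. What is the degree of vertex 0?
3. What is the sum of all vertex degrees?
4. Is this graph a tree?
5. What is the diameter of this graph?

Count: 11 vertices, 15 edges.
Vertex 0 has neighbors [1, 3], degree = 2.
Handshaking lemma: 2 * 15 = 30.
A tree on 11 vertices has 10 edges. This graph has 15 edges (5 extra). Not a tree.
Diameter (longest shortest path) = 5.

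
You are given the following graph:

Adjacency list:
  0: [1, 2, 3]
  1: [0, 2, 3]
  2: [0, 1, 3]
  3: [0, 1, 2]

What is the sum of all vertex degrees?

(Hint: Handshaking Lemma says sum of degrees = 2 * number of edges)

Count edges: 6 edges.
By Handshaking Lemma: sum of degrees = 2 * 6 = 12.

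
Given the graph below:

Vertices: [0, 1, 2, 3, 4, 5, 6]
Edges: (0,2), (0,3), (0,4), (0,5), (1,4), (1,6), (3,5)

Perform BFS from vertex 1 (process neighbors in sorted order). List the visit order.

BFS from vertex 1 (neighbors processed in ascending order):
Visit order: 1, 4, 6, 0, 2, 3, 5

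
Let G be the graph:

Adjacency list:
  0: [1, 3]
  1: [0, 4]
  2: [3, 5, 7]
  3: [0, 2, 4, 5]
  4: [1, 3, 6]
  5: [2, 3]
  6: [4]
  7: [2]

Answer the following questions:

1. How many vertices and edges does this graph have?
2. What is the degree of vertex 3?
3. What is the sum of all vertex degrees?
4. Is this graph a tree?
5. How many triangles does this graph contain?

Count: 8 vertices, 9 edges.
Vertex 3 has neighbors [0, 2, 4, 5], degree = 4.
Handshaking lemma: 2 * 9 = 18.
A tree on 8 vertices has 7 edges. This graph has 9 edges (2 extra). Not a tree.
Number of triangles = 1.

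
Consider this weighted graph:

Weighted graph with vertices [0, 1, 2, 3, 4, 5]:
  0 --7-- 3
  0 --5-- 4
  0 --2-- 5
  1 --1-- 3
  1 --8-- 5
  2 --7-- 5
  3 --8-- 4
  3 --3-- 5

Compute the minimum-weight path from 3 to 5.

Using Dijkstra's algorithm from vertex 3:
Shortest path: 3 -> 5
Total weight: 3 = 3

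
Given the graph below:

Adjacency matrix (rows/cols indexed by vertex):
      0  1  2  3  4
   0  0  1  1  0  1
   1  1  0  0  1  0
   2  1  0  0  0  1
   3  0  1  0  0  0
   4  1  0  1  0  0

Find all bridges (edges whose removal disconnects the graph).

A bridge is an edge whose removal increases the number of connected components.
Bridges found: (0,1), (1,3)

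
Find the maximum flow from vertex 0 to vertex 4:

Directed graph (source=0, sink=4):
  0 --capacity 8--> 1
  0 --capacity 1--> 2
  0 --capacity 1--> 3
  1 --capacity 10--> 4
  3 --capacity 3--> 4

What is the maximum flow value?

Computing max flow:
  Flow on (0->1): 8/8
  Flow on (0->3): 1/1
  Flow on (1->4): 8/10
  Flow on (3->4): 1/3
Maximum flow = 9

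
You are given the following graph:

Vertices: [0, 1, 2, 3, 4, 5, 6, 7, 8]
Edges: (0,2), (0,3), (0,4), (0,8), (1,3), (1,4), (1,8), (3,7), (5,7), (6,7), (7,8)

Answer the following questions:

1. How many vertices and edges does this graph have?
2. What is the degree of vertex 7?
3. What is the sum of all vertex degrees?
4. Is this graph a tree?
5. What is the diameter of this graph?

Count: 9 vertices, 11 edges.
Vertex 7 has neighbors [3, 5, 6, 8], degree = 4.
Handshaking lemma: 2 * 11 = 22.
A tree on 9 vertices has 8 edges. This graph has 11 edges (3 extra). Not a tree.
Diameter (longest shortest path) = 4.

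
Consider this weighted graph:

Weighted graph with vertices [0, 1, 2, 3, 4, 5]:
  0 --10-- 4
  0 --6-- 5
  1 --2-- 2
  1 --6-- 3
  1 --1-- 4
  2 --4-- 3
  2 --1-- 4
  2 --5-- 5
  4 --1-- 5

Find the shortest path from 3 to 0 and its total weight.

Using Dijkstra's algorithm from vertex 3:
Shortest path: 3 -> 2 -> 4 -> 5 -> 0
Total weight: 4 + 1 + 1 + 6 = 12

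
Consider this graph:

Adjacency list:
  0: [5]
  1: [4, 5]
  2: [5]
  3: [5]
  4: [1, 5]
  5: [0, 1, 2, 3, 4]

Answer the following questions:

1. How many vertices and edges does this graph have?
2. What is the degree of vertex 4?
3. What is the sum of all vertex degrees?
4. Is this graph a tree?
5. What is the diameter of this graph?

Count: 6 vertices, 6 edges.
Vertex 4 has neighbors [1, 5], degree = 2.
Handshaking lemma: 2 * 6 = 12.
A tree on 6 vertices has 5 edges. This graph has 6 edges (1 extra). Not a tree.
Diameter (longest shortest path) = 2.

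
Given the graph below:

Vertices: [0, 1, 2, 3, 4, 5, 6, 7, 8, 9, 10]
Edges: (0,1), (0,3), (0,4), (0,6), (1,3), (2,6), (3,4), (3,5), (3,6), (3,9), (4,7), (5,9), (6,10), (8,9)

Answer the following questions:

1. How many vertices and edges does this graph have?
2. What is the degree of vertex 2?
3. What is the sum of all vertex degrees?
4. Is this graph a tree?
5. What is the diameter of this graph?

Count: 11 vertices, 14 edges.
Vertex 2 has neighbors [6], degree = 1.
Handshaking lemma: 2 * 14 = 28.
A tree on 11 vertices has 10 edges. This graph has 14 edges (4 extra). Not a tree.
Diameter (longest shortest path) = 4.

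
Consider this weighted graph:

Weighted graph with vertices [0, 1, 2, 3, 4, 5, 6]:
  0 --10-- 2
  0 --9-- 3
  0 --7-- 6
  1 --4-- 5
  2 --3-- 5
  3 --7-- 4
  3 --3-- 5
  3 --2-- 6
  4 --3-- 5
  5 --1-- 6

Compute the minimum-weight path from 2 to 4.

Using Dijkstra's algorithm from vertex 2:
Shortest path: 2 -> 5 -> 4
Total weight: 3 + 3 = 6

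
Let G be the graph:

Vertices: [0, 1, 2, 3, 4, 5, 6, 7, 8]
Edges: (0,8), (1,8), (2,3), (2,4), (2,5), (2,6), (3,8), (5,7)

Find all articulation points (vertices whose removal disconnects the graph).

An articulation point is a vertex whose removal disconnects the graph.
Articulation points: [2, 3, 5, 8]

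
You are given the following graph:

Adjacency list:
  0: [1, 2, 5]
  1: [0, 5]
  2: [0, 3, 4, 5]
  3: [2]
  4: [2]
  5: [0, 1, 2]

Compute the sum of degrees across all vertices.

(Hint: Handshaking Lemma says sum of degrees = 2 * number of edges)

Count edges: 7 edges.
By Handshaking Lemma: sum of degrees = 2 * 7 = 14.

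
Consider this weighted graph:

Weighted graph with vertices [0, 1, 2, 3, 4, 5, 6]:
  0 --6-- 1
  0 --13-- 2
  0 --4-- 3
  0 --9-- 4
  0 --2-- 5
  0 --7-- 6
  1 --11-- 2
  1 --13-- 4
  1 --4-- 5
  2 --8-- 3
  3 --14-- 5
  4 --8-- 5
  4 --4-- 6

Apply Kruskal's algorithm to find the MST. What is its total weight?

Applying Kruskal's algorithm (sort edges by weight, add if no cycle):
  Add (0,5) w=2
  Add (0,3) w=4
  Add (1,5) w=4
  Add (4,6) w=4
  Skip (0,1) w=6 (creates cycle)
  Add (0,6) w=7
  Add (2,3) w=8
  Skip (4,5) w=8 (creates cycle)
  Skip (0,4) w=9 (creates cycle)
  Skip (1,2) w=11 (creates cycle)
  Skip (0,2) w=13 (creates cycle)
  Skip (1,4) w=13 (creates cycle)
  Skip (3,5) w=14 (creates cycle)
MST weight = 29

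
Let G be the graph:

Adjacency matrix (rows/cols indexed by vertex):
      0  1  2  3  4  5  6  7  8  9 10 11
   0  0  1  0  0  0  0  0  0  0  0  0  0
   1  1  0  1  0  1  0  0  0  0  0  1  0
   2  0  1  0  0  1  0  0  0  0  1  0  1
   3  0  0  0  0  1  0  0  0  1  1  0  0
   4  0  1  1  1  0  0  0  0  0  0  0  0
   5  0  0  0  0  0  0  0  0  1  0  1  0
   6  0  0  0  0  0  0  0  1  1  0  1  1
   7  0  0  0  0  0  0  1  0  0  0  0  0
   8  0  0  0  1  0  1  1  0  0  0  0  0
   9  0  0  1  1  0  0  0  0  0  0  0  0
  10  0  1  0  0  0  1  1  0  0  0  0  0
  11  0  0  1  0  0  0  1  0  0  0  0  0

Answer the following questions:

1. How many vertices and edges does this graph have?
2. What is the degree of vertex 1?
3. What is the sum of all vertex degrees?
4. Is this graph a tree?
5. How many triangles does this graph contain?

Count: 12 vertices, 16 edges.
Vertex 1 has neighbors [0, 2, 4, 10], degree = 4.
Handshaking lemma: 2 * 16 = 32.
A tree on 12 vertices has 11 edges. This graph has 16 edges (5 extra). Not a tree.
Number of triangles = 1.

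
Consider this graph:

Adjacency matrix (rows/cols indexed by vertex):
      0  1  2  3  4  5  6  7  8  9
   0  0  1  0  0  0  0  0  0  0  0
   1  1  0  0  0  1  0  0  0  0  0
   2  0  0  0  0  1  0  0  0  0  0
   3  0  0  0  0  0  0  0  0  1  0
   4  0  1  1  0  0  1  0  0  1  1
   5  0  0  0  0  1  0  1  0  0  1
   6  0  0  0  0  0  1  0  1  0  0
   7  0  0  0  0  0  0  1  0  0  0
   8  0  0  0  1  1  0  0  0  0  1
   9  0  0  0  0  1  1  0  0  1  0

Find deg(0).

Vertex 0 has neighbors [1], so deg(0) = 1.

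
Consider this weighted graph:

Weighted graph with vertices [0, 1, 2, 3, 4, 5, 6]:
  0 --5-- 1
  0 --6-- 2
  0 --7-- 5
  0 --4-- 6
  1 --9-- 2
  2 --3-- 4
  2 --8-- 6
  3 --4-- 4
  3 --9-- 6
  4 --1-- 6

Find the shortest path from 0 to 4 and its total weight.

Using Dijkstra's algorithm from vertex 0:
Shortest path: 0 -> 6 -> 4
Total weight: 4 + 1 = 5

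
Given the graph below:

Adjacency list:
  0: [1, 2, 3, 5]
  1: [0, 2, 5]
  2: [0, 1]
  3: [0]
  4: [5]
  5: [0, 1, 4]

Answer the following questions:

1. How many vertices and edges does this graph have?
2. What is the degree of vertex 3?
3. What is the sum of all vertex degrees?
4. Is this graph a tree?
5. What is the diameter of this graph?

Count: 6 vertices, 7 edges.
Vertex 3 has neighbors [0], degree = 1.
Handshaking lemma: 2 * 7 = 14.
A tree on 6 vertices has 5 edges. This graph has 7 edges (2 extra). Not a tree.
Diameter (longest shortest path) = 3.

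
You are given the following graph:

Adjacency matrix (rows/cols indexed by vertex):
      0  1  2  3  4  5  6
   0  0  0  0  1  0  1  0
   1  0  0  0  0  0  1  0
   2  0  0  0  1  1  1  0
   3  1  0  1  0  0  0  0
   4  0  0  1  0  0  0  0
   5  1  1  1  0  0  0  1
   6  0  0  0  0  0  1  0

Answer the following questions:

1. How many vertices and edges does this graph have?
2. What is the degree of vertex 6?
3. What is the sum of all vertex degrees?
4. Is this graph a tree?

Count: 7 vertices, 7 edges.
Vertex 6 has neighbors [5], degree = 1.
Handshaking lemma: 2 * 7 = 14.
A tree on 7 vertices has 6 edges. This graph has 7 edges (1 extra). Not a tree.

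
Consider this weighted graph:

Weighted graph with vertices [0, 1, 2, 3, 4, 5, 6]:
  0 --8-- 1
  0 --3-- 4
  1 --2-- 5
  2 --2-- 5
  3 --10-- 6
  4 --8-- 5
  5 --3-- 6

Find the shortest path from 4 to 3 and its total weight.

Using Dijkstra's algorithm from vertex 4:
Shortest path: 4 -> 5 -> 6 -> 3
Total weight: 8 + 3 + 10 = 21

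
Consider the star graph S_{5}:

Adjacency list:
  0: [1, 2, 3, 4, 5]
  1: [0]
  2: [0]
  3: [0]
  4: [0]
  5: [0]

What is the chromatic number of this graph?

S_{5} has one hub adjacent to 5 leaves; leaves are pairwise non-adjacent.
Color the hub 0 and every leaf 1.
Chromatic number = 2.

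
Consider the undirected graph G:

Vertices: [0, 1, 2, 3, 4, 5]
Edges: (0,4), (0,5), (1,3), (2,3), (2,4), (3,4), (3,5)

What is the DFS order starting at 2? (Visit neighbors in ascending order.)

DFS from vertex 2 (neighbors processed in ascending order):
Visit order: 2, 3, 1, 4, 0, 5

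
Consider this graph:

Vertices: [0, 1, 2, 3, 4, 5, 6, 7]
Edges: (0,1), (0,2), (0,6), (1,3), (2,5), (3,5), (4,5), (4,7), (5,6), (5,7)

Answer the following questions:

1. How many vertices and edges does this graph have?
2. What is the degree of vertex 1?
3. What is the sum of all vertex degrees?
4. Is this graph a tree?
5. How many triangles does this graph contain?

Count: 8 vertices, 10 edges.
Vertex 1 has neighbors [0, 3], degree = 2.
Handshaking lemma: 2 * 10 = 20.
A tree on 8 vertices has 7 edges. This graph has 10 edges (3 extra). Not a tree.
Number of triangles = 1.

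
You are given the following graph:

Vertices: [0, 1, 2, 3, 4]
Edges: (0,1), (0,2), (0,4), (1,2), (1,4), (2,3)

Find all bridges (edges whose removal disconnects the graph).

A bridge is an edge whose removal increases the number of connected components.
Bridges found: (2,3)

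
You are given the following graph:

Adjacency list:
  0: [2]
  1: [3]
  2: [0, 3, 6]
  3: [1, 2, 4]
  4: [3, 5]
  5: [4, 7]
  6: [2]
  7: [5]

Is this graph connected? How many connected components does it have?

Checking connectivity: the graph has 1 connected component(s).
All vertices are reachable from each other. The graph IS connected.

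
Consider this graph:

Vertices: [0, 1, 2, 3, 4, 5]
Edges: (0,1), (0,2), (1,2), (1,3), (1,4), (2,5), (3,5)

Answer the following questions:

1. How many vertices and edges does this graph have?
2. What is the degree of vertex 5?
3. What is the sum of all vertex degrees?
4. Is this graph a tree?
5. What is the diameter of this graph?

Count: 6 vertices, 7 edges.
Vertex 5 has neighbors [2, 3], degree = 2.
Handshaking lemma: 2 * 7 = 14.
A tree on 6 vertices has 5 edges. This graph has 7 edges (2 extra). Not a tree.
Diameter (longest shortest path) = 3.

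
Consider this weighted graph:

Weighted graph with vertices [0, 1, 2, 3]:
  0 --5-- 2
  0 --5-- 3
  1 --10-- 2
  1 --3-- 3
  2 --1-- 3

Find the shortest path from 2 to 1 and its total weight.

Using Dijkstra's algorithm from vertex 2:
Shortest path: 2 -> 3 -> 1
Total weight: 1 + 3 = 4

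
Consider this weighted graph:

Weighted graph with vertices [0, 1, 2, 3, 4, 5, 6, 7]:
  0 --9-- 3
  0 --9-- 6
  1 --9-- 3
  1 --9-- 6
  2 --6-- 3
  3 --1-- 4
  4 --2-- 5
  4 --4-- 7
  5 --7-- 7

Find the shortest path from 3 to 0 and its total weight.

Using Dijkstra's algorithm from vertex 3:
Shortest path: 3 -> 0
Total weight: 9 = 9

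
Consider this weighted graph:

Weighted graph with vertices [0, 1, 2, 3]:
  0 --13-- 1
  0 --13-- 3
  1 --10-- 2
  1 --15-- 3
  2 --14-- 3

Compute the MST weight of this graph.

Applying Kruskal's algorithm (sort edges by weight, add if no cycle):
  Add (1,2) w=10
  Add (0,1) w=13
  Add (0,3) w=13
  Skip (2,3) w=14 (creates cycle)
  Skip (1,3) w=15 (creates cycle)
MST weight = 36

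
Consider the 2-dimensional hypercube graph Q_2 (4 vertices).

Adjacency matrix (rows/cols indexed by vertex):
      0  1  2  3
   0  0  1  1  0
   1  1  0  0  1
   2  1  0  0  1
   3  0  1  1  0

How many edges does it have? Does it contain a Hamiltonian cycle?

Q_2 has 4 * 2 / 2 = 4 edges.
Q_2 (d >= 2) always has a Hamiltonian cycle: a 2-bit cyclic Gray code visits every vertex exactly once and returns to the start.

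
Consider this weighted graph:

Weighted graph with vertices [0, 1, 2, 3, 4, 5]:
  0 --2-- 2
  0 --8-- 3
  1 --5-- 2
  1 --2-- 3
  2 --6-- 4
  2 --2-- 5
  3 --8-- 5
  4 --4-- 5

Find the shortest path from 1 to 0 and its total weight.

Using Dijkstra's algorithm from vertex 1:
Shortest path: 1 -> 2 -> 0
Total weight: 5 + 2 = 7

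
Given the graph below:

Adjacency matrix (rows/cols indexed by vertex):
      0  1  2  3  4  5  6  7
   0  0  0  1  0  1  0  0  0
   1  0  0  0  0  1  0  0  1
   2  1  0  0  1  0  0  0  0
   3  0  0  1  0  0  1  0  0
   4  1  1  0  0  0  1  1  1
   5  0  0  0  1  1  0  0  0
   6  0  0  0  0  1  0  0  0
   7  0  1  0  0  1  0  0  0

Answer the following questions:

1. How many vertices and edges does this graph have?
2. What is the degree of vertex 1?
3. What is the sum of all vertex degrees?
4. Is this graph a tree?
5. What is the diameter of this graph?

Count: 8 vertices, 9 edges.
Vertex 1 has neighbors [4, 7], degree = 2.
Handshaking lemma: 2 * 9 = 18.
A tree on 8 vertices has 7 edges. This graph has 9 edges (2 extra). Not a tree.
Diameter (longest shortest path) = 3.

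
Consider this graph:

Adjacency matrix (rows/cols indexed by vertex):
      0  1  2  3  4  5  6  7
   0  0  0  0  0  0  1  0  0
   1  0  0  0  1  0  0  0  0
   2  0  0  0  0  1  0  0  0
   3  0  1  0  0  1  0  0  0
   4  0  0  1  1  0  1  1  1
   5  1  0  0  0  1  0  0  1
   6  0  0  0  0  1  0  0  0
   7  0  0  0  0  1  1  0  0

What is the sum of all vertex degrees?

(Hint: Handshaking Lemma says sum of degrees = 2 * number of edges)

Count edges: 8 edges.
By Handshaking Lemma: sum of degrees = 2 * 8 = 16.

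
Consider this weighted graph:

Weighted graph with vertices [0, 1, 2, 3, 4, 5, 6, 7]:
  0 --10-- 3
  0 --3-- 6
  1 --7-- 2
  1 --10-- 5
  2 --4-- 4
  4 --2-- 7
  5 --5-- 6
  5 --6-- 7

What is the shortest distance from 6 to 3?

Using Dijkstra's algorithm from vertex 6:
Shortest path: 6 -> 0 -> 3
Total weight: 3 + 10 = 13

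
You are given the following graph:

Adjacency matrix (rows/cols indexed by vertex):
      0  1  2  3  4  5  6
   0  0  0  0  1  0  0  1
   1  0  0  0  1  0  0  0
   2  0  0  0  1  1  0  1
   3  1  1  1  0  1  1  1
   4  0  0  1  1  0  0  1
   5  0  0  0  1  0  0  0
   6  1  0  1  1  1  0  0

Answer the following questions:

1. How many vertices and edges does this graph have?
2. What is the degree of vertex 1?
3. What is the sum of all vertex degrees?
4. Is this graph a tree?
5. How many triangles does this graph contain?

Count: 7 vertices, 10 edges.
Vertex 1 has neighbors [3], degree = 1.
Handshaking lemma: 2 * 10 = 20.
A tree on 7 vertices has 6 edges. This graph has 10 edges (4 extra). Not a tree.
Number of triangles = 5.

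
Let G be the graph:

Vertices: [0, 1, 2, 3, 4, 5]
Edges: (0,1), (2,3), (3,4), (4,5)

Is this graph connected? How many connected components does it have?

Checking connectivity: the graph has 2 connected component(s).
Components: [[0, 1], [2, 3, 4, 5]]. The graph is NOT connected.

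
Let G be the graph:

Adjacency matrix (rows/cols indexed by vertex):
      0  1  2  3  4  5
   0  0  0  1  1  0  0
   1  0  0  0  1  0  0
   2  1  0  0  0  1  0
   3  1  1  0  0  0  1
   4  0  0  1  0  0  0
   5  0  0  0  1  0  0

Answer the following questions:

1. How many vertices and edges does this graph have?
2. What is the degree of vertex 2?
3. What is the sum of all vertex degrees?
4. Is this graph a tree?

Count: 6 vertices, 5 edges.
Vertex 2 has neighbors [0, 4], degree = 2.
Handshaking lemma: 2 * 5 = 10.
A graph is a tree iff it is connected and has exactly n-1 edges. This graph is connected (all 6 vertices in one component) and has 6-1 = 5 edges. It is a tree.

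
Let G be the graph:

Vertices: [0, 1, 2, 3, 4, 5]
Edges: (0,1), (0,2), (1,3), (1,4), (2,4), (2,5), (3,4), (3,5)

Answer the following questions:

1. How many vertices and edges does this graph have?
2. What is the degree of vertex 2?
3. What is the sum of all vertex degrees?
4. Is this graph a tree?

Count: 6 vertices, 8 edges.
Vertex 2 has neighbors [0, 4, 5], degree = 3.
Handshaking lemma: 2 * 8 = 16.
A tree on 6 vertices has 5 edges. This graph has 8 edges (3 extra). Not a tree.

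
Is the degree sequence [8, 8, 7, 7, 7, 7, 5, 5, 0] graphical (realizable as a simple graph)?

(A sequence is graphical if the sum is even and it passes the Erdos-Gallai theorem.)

Sum of degrees = 54. Sum is even but fails Erdos-Gallai. The sequence is NOT graphical.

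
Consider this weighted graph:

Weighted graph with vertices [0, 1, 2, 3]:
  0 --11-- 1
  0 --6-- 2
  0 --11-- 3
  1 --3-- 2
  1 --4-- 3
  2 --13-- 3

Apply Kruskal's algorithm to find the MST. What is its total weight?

Applying Kruskal's algorithm (sort edges by weight, add if no cycle):
  Add (1,2) w=3
  Add (1,3) w=4
  Add (0,2) w=6
  Skip (0,1) w=11 (creates cycle)
  Skip (0,3) w=11 (creates cycle)
  Skip (2,3) w=13 (creates cycle)
MST weight = 13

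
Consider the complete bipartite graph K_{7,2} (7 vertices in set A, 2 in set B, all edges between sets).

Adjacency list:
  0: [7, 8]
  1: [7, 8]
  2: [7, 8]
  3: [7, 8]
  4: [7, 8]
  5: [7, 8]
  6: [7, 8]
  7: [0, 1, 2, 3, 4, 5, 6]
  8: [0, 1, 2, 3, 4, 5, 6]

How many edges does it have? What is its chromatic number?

K_{7,2} has 7 * 2 = 14 edges.
Bipartite graphs have chromatic number 2 (color each partition differently).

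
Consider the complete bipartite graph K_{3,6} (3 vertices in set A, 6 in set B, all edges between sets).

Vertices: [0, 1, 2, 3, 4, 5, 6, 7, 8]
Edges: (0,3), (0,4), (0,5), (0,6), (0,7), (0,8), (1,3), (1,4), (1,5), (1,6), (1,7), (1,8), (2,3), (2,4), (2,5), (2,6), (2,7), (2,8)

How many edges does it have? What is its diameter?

K_{3,6} has 3 * 6 = 18 edges.
Any vertex reaches any opposite-side vertex in 1 step; same-side vertices reach in 2 steps via any opposite-side vertex.
Diameter = 2.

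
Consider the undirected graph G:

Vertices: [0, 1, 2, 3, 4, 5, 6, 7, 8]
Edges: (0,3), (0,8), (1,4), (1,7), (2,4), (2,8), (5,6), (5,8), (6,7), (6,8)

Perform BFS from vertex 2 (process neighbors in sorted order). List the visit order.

BFS from vertex 2 (neighbors processed in ascending order):
Visit order: 2, 4, 8, 1, 0, 5, 6, 7, 3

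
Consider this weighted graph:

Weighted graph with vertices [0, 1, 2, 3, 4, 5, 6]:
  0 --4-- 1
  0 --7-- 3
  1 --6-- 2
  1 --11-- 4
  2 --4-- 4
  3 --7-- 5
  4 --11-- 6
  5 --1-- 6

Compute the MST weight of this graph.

Applying Kruskal's algorithm (sort edges by weight, add if no cycle):
  Add (5,6) w=1
  Add (0,1) w=4
  Add (2,4) w=4
  Add (1,2) w=6
  Add (0,3) w=7
  Add (3,5) w=7
  Skip (1,4) w=11 (creates cycle)
  Skip (4,6) w=11 (creates cycle)
MST weight = 29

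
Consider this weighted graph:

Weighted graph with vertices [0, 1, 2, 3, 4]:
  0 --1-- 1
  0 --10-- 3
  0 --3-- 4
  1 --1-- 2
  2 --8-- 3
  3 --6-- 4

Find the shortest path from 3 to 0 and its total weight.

Using Dijkstra's algorithm from vertex 3:
Shortest path: 3 -> 4 -> 0
Total weight: 6 + 3 = 9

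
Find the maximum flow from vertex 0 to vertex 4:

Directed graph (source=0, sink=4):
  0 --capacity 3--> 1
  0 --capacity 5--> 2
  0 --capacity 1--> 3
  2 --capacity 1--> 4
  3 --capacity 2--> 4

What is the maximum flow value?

Computing max flow:
  Flow on (0->2): 1/5
  Flow on (0->3): 1/1
  Flow on (2->4): 1/1
  Flow on (3->4): 1/2
Maximum flow = 2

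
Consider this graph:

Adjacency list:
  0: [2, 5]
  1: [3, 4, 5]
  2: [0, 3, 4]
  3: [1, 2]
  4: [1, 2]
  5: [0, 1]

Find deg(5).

Vertex 5 has neighbors [0, 1], so deg(5) = 2.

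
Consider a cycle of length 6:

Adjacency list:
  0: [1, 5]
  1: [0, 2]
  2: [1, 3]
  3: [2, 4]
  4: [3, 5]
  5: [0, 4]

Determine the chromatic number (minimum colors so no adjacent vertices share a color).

This is an even cycle (C_6). Even cycles are bipartite.
Chromatic number = 2.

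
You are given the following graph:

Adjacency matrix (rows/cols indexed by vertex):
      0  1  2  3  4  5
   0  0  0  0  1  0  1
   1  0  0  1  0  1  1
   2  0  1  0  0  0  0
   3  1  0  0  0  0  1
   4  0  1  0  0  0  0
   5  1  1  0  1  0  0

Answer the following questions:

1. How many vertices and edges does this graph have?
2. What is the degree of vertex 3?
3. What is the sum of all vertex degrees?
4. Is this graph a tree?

Count: 6 vertices, 6 edges.
Vertex 3 has neighbors [0, 5], degree = 2.
Handshaking lemma: 2 * 6 = 12.
A tree on 6 vertices has 5 edges. This graph has 6 edges (1 extra). Not a tree.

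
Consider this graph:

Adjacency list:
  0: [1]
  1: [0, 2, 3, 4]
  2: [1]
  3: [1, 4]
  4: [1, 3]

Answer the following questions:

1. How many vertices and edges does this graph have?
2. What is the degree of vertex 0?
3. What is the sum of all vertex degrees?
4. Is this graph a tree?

Count: 5 vertices, 5 edges.
Vertex 0 has neighbors [1], degree = 1.
Handshaking lemma: 2 * 5 = 10.
A tree on 5 vertices has 4 edges. This graph has 5 edges (1 extra). Not a tree.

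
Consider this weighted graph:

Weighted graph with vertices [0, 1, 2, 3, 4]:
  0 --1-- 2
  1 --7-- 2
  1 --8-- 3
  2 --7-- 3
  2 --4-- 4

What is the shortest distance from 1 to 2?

Using Dijkstra's algorithm from vertex 1:
Shortest path: 1 -> 2
Total weight: 7 = 7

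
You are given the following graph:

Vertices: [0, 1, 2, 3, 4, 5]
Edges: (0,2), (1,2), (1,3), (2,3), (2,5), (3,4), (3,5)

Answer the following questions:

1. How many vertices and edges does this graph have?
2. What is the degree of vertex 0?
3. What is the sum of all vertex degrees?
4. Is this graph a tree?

Count: 6 vertices, 7 edges.
Vertex 0 has neighbors [2], degree = 1.
Handshaking lemma: 2 * 7 = 14.
A tree on 6 vertices has 5 edges. This graph has 7 edges (2 extra). Not a tree.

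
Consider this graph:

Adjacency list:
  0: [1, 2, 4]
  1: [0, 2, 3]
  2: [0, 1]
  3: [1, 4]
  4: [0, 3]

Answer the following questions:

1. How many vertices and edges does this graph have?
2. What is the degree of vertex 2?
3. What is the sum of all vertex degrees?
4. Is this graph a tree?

Count: 5 vertices, 6 edges.
Vertex 2 has neighbors [0, 1], degree = 2.
Handshaking lemma: 2 * 6 = 12.
A tree on 5 vertices has 4 edges. This graph has 6 edges (2 extra). Not a tree.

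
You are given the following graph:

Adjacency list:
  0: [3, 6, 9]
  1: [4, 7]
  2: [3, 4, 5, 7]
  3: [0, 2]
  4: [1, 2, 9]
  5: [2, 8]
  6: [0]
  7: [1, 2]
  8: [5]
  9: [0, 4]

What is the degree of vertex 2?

Vertex 2 has neighbors [3, 4, 5, 7], so deg(2) = 4.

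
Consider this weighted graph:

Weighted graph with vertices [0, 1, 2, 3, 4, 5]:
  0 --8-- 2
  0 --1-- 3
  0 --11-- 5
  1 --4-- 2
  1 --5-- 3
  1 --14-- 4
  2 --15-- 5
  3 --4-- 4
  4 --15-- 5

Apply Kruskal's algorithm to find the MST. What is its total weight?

Applying Kruskal's algorithm (sort edges by weight, add if no cycle):
  Add (0,3) w=1
  Add (1,2) w=4
  Add (3,4) w=4
  Add (1,3) w=5
  Skip (0,2) w=8 (creates cycle)
  Add (0,5) w=11
  Skip (1,4) w=14 (creates cycle)
  Skip (2,5) w=15 (creates cycle)
  Skip (4,5) w=15 (creates cycle)
MST weight = 25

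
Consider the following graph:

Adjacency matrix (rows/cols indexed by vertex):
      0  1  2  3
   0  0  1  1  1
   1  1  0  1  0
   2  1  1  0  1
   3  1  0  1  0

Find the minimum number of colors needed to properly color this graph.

The graph has a maximum clique of size 3 (lower bound on chromatic number).
A valid 3-coloring: {0: 0, 1: 2, 2: 1, 3: 2}.
Chromatic number = 3.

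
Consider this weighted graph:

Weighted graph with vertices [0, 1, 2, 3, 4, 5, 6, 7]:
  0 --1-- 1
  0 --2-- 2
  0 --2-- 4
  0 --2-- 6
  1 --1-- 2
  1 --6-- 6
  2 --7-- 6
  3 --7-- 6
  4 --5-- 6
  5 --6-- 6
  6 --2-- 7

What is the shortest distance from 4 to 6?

Using Dijkstra's algorithm from vertex 4:
Shortest path: 4 -> 0 -> 6
Total weight: 2 + 2 = 4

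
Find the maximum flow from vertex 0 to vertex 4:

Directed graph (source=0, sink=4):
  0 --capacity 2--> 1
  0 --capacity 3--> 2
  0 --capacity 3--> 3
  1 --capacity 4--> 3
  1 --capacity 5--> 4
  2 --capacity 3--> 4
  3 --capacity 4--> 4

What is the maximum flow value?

Computing max flow:
  Flow on (0->1): 2/2
  Flow on (0->2): 3/3
  Flow on (0->3): 3/3
  Flow on (1->4): 2/5
  Flow on (2->4): 3/3
  Flow on (3->4): 3/4
Maximum flow = 8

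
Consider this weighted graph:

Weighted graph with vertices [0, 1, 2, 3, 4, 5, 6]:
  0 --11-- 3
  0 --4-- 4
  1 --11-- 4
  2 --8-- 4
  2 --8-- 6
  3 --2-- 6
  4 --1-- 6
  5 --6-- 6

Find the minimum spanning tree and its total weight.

Applying Kruskal's algorithm (sort edges by weight, add if no cycle):
  Add (4,6) w=1
  Add (3,6) w=2
  Add (0,4) w=4
  Add (5,6) w=6
  Add (2,4) w=8
  Skip (2,6) w=8 (creates cycle)
  Skip (0,3) w=11 (creates cycle)
  Add (1,4) w=11
MST weight = 32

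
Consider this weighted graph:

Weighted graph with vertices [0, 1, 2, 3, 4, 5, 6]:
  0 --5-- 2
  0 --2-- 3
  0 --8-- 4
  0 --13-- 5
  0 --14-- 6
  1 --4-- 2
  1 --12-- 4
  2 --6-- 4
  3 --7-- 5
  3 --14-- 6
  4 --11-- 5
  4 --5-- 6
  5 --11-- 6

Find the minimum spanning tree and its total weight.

Applying Kruskal's algorithm (sort edges by weight, add if no cycle):
  Add (0,3) w=2
  Add (1,2) w=4
  Add (0,2) w=5
  Add (4,6) w=5
  Add (2,4) w=6
  Add (3,5) w=7
  Skip (0,4) w=8 (creates cycle)
  Skip (4,5) w=11 (creates cycle)
  Skip (5,6) w=11 (creates cycle)
  Skip (1,4) w=12 (creates cycle)
  Skip (0,5) w=13 (creates cycle)
  Skip (0,6) w=14 (creates cycle)
  Skip (3,6) w=14 (creates cycle)
MST weight = 29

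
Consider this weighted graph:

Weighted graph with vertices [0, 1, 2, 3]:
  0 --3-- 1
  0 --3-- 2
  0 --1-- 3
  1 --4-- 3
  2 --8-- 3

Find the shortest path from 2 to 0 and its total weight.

Using Dijkstra's algorithm from vertex 2:
Shortest path: 2 -> 0
Total weight: 3 = 3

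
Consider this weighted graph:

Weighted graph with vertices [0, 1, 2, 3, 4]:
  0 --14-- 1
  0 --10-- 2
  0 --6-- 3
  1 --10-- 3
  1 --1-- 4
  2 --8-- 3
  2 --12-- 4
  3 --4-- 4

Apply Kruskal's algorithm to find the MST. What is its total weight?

Applying Kruskal's algorithm (sort edges by weight, add if no cycle):
  Add (1,4) w=1
  Add (3,4) w=4
  Add (0,3) w=6
  Add (2,3) w=8
  Skip (0,2) w=10 (creates cycle)
  Skip (1,3) w=10 (creates cycle)
  Skip (2,4) w=12 (creates cycle)
  Skip (0,1) w=14 (creates cycle)
MST weight = 19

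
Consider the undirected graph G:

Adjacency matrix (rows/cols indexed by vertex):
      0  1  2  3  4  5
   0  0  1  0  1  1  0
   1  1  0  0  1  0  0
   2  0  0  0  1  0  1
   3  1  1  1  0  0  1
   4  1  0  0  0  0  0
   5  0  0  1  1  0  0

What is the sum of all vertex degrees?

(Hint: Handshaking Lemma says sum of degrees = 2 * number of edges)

Count edges: 7 edges.
By Handshaking Lemma: sum of degrees = 2 * 7 = 14.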